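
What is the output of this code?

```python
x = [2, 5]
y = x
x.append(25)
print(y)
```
[2, 5, 25]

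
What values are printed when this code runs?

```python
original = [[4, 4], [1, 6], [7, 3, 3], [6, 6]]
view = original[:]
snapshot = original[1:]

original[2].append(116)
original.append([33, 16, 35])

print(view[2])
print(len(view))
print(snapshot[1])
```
[7, 3, 3, 116]
4
[7, 3, 3, 116]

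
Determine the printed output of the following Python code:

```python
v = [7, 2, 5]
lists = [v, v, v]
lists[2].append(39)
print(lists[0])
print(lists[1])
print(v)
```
[7, 2, 5, 39]
[7, 2, 5, 39]
[7, 2, 5, 39]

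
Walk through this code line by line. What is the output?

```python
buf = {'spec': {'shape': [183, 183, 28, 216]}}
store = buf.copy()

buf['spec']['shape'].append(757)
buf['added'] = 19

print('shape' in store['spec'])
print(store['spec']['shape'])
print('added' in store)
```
True
[183, 183, 28, 216, 757]
False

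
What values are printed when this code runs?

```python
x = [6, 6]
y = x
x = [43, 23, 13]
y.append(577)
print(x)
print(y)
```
[43, 23, 13]
[6, 6, 577]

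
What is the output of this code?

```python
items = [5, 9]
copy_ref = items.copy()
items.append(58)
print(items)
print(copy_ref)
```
[5, 9, 58]
[5, 9]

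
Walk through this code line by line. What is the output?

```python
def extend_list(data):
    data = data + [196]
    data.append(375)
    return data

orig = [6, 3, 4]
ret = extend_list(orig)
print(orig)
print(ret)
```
[6, 3, 4]
[6, 3, 4, 196, 375]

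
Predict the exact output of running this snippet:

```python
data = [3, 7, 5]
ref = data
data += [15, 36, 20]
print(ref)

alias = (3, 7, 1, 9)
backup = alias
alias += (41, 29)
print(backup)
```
[3, 7, 5, 15, 36, 20]
(3, 7, 1, 9)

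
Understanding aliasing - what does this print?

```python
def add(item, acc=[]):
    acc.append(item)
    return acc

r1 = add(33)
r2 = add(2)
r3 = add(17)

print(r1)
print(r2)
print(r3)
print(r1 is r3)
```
[33, 2, 17]
[33, 2, 17]
[33, 2, 17]
True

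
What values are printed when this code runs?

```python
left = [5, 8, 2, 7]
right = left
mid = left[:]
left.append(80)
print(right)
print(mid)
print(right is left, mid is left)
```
[5, 8, 2, 7, 80]
[5, 8, 2, 7]
True False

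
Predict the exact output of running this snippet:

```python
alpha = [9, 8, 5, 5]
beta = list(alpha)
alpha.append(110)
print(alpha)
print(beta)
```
[9, 8, 5, 5, 110]
[9, 8, 5, 5]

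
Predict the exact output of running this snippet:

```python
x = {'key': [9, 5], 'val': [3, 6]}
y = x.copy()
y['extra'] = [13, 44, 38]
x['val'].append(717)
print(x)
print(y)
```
{'key': [9, 5], 'val': [3, 6, 717]}
{'key': [9, 5], 'val': [3, 6, 717], 'extra': [13, 44, 38]}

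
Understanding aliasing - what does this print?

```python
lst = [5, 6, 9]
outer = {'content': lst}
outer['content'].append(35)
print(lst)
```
[5, 6, 9, 35]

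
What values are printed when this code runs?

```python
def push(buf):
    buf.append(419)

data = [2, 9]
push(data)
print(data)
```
[2, 9, 419]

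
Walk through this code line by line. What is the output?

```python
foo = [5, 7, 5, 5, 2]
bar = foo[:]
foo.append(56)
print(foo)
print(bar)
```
[5, 7, 5, 5, 2, 56]
[5, 7, 5, 5, 2]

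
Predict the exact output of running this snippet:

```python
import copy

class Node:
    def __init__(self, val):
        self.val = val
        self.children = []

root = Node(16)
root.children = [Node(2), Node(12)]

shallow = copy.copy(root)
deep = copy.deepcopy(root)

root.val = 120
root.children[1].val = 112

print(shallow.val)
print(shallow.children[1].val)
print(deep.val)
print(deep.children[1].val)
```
16
112
16
12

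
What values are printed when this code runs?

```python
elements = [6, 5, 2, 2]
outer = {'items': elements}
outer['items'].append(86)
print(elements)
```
[6, 5, 2, 2, 86]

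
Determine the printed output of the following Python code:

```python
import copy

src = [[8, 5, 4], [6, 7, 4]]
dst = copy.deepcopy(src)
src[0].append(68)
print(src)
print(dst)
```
[[8, 5, 4, 68], [6, 7, 4]]
[[8, 5, 4], [6, 7, 4]]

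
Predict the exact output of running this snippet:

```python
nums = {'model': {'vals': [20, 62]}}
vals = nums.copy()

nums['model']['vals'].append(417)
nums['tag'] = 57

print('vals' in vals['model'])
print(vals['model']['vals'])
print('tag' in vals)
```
True
[20, 62, 417]
False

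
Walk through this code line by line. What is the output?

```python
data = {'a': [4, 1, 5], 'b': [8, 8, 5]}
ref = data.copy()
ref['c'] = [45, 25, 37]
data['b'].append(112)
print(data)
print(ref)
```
{'a': [4, 1, 5], 'b': [8, 8, 5, 112]}
{'a': [4, 1, 5], 'b': [8, 8, 5, 112], 'c': [45, 25, 37]}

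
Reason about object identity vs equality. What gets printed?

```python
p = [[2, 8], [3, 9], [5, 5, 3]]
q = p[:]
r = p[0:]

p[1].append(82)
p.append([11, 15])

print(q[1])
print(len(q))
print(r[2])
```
[3, 9, 82]
3
[5, 5, 3]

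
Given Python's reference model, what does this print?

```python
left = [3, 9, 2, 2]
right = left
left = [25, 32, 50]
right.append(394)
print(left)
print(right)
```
[25, 32, 50]
[3, 9, 2, 2, 394]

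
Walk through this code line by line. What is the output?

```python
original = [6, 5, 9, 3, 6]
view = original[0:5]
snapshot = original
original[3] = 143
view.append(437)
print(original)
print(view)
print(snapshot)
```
[6, 5, 9, 143, 6]
[6, 5, 9, 3, 6, 437]
[6, 5, 9, 143, 6]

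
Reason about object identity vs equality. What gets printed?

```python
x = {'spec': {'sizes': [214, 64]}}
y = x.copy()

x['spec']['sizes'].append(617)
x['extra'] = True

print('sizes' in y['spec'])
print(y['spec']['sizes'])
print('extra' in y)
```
True
[214, 64, 617]
False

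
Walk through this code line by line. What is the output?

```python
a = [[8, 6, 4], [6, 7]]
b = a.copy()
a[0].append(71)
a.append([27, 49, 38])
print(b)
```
[[8, 6, 4, 71], [6, 7]]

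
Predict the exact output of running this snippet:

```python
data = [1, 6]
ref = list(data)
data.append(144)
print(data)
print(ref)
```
[1, 6, 144]
[1, 6]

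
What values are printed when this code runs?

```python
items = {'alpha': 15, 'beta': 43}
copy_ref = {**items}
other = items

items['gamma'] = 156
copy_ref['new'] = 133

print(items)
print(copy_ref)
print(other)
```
{'alpha': 15, 'beta': 43, 'gamma': 156}
{'alpha': 15, 'beta': 43, 'new': 133}
{'alpha': 15, 'beta': 43, 'gamma': 156}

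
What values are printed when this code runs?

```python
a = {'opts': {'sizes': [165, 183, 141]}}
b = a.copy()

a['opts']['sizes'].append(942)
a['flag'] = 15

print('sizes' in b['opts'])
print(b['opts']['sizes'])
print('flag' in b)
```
True
[165, 183, 141, 942]
False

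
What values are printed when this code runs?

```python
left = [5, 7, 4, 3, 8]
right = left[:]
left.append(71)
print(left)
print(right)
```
[5, 7, 4, 3, 8, 71]
[5, 7, 4, 3, 8]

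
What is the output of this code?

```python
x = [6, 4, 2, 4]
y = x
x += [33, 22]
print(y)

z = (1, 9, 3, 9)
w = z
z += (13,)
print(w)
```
[6, 4, 2, 4, 33, 22]
(1, 9, 3, 9)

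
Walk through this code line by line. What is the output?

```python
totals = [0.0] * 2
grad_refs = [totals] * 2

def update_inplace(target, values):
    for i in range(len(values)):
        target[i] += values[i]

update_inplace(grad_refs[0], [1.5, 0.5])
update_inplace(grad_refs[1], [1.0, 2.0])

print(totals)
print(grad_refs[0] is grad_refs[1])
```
[2.5, 2.5]
True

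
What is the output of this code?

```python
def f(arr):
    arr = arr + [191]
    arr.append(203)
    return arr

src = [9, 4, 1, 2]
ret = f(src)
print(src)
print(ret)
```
[9, 4, 1, 2]
[9, 4, 1, 2, 191, 203]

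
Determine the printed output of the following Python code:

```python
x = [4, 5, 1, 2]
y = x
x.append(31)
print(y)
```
[4, 5, 1, 2, 31]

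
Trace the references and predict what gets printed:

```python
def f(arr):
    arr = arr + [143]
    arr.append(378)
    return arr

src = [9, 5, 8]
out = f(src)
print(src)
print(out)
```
[9, 5, 8]
[9, 5, 8, 143, 378]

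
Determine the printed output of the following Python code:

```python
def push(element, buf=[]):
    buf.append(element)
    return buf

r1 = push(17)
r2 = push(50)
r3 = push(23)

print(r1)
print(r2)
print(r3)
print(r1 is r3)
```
[17, 50, 23]
[17, 50, 23]
[17, 50, 23]
True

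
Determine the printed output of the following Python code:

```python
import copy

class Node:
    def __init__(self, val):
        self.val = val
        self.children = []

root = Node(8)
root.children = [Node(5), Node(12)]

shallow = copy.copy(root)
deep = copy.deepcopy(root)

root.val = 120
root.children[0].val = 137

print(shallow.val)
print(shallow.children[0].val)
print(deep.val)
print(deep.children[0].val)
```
8
137
8
5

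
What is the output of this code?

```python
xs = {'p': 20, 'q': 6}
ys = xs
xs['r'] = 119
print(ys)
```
{'p': 20, 'q': 6, 'r': 119}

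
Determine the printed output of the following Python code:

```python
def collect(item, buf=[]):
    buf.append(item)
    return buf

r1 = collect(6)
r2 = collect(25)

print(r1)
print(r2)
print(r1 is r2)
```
[6, 25]
[6, 25]
True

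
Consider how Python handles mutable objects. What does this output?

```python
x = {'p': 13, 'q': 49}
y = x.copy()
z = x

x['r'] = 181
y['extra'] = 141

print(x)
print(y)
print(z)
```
{'p': 13, 'q': 49, 'r': 181}
{'p': 13, 'q': 49, 'extra': 141}
{'p': 13, 'q': 49, 'r': 181}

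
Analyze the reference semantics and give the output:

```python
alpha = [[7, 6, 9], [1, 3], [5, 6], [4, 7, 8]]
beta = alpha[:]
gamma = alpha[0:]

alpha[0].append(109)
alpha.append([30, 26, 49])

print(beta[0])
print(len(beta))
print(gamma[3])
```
[7, 6, 9, 109]
4
[4, 7, 8]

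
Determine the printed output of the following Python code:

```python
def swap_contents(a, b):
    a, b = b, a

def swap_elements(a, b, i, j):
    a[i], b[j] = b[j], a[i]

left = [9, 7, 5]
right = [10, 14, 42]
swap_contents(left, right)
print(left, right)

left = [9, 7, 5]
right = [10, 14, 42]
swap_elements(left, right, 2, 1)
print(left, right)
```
[9, 7, 5] [10, 14, 42]
[9, 7, 14] [10, 5, 42]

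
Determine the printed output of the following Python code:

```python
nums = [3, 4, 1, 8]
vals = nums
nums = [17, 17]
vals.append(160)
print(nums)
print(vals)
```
[17, 17]
[3, 4, 1, 8, 160]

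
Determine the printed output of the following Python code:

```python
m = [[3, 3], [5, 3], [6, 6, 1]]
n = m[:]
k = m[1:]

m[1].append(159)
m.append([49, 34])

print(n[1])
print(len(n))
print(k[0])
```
[5, 3, 159]
3
[5, 3, 159]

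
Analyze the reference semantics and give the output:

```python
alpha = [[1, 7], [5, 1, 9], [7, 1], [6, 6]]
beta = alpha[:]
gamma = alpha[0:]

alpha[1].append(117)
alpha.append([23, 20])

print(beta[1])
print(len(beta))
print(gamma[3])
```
[5, 1, 9, 117]
4
[6, 6]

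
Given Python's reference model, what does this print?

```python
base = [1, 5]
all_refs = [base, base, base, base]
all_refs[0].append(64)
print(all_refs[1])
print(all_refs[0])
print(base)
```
[1, 5, 64]
[1, 5, 64]
[1, 5, 64]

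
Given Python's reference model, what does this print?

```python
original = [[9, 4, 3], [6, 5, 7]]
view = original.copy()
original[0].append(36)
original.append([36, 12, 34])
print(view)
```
[[9, 4, 3, 36], [6, 5, 7]]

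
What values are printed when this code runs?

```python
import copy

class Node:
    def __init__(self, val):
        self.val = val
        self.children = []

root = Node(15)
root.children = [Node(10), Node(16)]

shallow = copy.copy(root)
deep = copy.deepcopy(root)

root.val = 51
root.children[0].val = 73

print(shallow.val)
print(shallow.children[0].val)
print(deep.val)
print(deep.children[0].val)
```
15
73
15
10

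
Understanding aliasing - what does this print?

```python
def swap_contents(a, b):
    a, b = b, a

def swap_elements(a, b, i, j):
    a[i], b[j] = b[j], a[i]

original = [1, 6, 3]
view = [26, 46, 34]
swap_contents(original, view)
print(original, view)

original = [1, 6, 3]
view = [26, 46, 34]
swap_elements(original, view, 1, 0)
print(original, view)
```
[1, 6, 3] [26, 46, 34]
[1, 26, 3] [6, 46, 34]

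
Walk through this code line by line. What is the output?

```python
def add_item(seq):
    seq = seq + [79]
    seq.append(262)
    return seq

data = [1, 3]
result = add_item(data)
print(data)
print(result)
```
[1, 3]
[1, 3, 79, 262]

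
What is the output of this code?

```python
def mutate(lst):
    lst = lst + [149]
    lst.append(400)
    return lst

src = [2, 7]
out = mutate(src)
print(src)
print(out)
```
[2, 7]
[2, 7, 149, 400]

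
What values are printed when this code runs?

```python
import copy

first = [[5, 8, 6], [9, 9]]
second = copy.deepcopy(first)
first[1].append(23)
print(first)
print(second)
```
[[5, 8, 6], [9, 9, 23]]
[[5, 8, 6], [9, 9]]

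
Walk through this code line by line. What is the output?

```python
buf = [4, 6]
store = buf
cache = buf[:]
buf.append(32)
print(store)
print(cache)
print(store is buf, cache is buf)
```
[4, 6, 32]
[4, 6]
True False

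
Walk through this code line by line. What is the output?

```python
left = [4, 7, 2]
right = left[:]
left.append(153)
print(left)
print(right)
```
[4, 7, 2, 153]
[4, 7, 2]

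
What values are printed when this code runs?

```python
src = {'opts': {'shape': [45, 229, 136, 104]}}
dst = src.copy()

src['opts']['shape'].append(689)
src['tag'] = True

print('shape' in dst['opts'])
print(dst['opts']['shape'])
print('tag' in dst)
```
True
[45, 229, 136, 104, 689]
False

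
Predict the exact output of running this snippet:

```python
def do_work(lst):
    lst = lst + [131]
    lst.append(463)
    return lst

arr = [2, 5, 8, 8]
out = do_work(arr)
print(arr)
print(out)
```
[2, 5, 8, 8]
[2, 5, 8, 8, 131, 463]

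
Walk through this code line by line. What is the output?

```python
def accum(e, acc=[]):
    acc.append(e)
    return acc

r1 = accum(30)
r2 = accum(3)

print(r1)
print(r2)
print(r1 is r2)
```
[30, 3]
[30, 3]
True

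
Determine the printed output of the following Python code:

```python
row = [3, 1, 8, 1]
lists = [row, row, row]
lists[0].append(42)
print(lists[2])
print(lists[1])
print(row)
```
[3, 1, 8, 1, 42]
[3, 1, 8, 1, 42]
[3, 1, 8, 1, 42]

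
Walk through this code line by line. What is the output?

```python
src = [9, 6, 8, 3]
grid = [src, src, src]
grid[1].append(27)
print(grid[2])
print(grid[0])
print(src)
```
[9, 6, 8, 3, 27]
[9, 6, 8, 3, 27]
[9, 6, 8, 3, 27]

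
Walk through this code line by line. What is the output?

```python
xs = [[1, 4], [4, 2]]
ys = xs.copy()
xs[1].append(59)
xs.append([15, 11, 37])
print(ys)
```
[[1, 4], [4, 2, 59]]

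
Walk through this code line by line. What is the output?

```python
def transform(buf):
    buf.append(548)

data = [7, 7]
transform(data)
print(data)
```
[7, 7, 548]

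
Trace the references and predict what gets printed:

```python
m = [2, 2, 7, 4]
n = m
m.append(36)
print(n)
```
[2, 2, 7, 4, 36]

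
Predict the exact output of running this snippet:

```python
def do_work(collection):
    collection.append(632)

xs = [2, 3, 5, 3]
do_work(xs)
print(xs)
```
[2, 3, 5, 3, 632]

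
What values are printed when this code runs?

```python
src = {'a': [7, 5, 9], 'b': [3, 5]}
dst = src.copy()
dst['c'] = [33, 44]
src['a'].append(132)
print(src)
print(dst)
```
{'a': [7, 5, 9, 132], 'b': [3, 5]}
{'a': [7, 5, 9, 132], 'b': [3, 5], 'c': [33, 44]}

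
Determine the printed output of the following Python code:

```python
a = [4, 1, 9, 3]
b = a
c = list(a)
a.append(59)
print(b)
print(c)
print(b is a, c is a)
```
[4, 1, 9, 3, 59]
[4, 1, 9, 3]
True False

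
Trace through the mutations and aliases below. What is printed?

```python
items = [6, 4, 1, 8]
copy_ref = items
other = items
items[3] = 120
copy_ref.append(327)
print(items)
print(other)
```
[6, 4, 1, 120, 327]
[6, 4, 1, 120, 327]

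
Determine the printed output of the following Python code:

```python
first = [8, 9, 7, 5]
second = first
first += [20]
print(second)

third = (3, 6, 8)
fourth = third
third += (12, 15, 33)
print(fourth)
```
[8, 9, 7, 5, 20]
(3, 6, 8)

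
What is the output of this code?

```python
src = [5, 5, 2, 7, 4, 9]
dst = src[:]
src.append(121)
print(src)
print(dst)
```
[5, 5, 2, 7, 4, 9, 121]
[5, 5, 2, 7, 4, 9]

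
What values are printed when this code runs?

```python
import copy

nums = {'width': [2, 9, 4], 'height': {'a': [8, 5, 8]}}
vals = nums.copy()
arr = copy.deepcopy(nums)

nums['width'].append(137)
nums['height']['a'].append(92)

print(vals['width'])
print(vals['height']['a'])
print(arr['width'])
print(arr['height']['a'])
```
[2, 9, 4, 137]
[8, 5, 8, 92]
[2, 9, 4]
[8, 5, 8]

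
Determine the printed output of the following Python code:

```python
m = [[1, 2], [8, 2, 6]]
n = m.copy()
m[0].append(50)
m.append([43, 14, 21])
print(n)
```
[[1, 2, 50], [8, 2, 6]]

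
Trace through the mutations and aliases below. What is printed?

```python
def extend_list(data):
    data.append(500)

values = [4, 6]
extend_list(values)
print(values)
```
[4, 6, 500]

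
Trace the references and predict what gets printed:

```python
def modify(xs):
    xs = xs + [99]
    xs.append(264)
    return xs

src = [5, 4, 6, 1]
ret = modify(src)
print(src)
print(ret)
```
[5, 4, 6, 1]
[5, 4, 6, 1, 99, 264]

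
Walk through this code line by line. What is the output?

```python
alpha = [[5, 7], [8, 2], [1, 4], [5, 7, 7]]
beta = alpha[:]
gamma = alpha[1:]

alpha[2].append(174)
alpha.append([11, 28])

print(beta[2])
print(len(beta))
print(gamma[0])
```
[1, 4, 174]
4
[8, 2]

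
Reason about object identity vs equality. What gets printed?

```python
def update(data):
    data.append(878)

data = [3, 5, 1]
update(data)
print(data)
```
[3, 5, 1, 878]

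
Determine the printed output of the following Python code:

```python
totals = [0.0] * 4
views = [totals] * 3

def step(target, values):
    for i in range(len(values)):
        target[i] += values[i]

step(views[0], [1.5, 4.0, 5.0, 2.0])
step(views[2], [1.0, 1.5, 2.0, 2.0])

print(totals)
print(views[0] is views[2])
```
[2.5, 5.5, 7.0, 4.0]
True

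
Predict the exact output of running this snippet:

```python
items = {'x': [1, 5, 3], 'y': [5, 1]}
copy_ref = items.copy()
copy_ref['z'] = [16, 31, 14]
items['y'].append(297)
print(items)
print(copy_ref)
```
{'x': [1, 5, 3], 'y': [5, 1, 297]}
{'x': [1, 5, 3], 'y': [5, 1, 297], 'z': [16, 31, 14]}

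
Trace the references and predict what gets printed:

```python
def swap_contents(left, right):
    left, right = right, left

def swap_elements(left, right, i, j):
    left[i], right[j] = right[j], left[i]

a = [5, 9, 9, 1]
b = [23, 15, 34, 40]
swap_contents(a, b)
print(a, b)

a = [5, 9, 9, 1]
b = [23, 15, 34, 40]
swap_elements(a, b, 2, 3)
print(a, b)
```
[5, 9, 9, 1] [23, 15, 34, 40]
[5, 9, 40, 1] [23, 15, 34, 9]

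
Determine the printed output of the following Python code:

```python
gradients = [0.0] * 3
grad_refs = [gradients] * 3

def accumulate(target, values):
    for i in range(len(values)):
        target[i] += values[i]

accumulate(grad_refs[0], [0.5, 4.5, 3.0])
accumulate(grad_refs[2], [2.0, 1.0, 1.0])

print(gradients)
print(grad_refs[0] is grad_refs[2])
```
[2.5, 5.5, 4.0]
True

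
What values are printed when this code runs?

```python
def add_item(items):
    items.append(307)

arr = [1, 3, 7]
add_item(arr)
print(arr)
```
[1, 3, 7, 307]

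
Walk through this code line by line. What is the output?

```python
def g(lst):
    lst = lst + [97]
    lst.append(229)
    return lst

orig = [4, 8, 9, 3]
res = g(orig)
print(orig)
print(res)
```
[4, 8, 9, 3]
[4, 8, 9, 3, 97, 229]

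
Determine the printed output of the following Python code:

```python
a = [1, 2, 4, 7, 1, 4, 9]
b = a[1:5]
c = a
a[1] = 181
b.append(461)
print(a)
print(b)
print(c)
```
[1, 181, 4, 7, 1, 4, 9]
[2, 4, 7, 1, 461]
[1, 181, 4, 7, 1, 4, 9]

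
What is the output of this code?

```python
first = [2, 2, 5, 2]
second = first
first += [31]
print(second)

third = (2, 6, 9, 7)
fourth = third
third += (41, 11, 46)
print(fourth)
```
[2, 2, 5, 2, 31]
(2, 6, 9, 7)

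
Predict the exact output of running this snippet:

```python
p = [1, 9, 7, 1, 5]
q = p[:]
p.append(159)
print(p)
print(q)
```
[1, 9, 7, 1, 5, 159]
[1, 9, 7, 1, 5]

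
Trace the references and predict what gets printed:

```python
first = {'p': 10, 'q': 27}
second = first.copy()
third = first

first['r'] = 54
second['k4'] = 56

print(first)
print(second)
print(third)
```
{'p': 10, 'q': 27, 'r': 54}
{'p': 10, 'q': 27, 'k4': 56}
{'p': 10, 'q': 27, 'r': 54}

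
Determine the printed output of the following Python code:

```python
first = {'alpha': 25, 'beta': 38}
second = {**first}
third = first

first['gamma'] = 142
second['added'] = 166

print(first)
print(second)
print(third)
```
{'alpha': 25, 'beta': 38, 'gamma': 142}
{'alpha': 25, 'beta': 38, 'added': 166}
{'alpha': 25, 'beta': 38, 'gamma': 142}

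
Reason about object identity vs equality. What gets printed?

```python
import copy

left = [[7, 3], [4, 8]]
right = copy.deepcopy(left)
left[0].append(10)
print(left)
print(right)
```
[[7, 3, 10], [4, 8]]
[[7, 3], [4, 8]]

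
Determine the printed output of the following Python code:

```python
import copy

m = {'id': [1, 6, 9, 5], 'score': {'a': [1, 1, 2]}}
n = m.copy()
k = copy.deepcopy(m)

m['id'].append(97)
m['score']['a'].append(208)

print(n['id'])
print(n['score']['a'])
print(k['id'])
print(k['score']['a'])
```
[1, 6, 9, 5, 97]
[1, 1, 2, 208]
[1, 6, 9, 5]
[1, 1, 2]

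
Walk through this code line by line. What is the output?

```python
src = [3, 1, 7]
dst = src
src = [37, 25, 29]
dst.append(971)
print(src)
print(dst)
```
[37, 25, 29]
[3, 1, 7, 971]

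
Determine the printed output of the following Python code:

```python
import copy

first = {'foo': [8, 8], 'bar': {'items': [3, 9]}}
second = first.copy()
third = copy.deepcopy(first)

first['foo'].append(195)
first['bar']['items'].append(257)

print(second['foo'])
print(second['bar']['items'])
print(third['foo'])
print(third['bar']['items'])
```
[8, 8, 195]
[3, 9, 257]
[8, 8]
[3, 9]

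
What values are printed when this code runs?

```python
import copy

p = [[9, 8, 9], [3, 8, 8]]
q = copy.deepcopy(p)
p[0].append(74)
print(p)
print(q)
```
[[9, 8, 9, 74], [3, 8, 8]]
[[9, 8, 9], [3, 8, 8]]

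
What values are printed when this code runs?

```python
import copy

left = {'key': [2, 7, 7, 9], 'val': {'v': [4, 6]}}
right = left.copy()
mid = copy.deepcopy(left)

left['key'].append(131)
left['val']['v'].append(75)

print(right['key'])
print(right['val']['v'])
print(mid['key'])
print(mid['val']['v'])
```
[2, 7, 7, 9, 131]
[4, 6, 75]
[2, 7, 7, 9]
[4, 6]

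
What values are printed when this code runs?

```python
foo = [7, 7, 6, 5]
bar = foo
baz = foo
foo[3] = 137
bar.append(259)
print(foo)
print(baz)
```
[7, 7, 6, 137, 259]
[7, 7, 6, 137, 259]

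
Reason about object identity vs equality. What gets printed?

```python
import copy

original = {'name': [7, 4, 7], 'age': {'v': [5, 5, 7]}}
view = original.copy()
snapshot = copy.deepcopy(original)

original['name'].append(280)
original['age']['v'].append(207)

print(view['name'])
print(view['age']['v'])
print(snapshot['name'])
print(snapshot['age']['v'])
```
[7, 4, 7, 280]
[5, 5, 7, 207]
[7, 4, 7]
[5, 5, 7]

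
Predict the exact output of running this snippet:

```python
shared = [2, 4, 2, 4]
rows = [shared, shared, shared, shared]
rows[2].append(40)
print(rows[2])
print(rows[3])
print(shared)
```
[2, 4, 2, 4, 40]
[2, 4, 2, 4, 40]
[2, 4, 2, 4, 40]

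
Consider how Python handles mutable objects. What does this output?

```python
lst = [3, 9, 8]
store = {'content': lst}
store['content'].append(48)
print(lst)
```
[3, 9, 8, 48]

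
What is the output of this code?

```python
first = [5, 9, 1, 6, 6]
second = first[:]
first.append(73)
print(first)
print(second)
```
[5, 9, 1, 6, 6, 73]
[5, 9, 1, 6, 6]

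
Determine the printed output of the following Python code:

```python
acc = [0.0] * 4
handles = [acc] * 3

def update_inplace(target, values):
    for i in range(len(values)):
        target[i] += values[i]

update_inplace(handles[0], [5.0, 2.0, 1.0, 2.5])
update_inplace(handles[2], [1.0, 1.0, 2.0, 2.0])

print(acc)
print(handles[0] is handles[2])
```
[6.0, 3.0, 3.0, 4.5]
True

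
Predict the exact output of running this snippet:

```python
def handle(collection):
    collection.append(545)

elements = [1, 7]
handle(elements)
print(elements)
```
[1, 7, 545]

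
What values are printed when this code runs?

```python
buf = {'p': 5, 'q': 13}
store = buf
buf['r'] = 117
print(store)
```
{'p': 5, 'q': 13, 'r': 117}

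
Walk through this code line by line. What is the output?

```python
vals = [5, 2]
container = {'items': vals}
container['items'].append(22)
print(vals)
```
[5, 2, 22]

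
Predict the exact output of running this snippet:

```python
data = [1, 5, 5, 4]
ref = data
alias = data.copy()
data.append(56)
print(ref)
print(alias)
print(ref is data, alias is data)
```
[1, 5, 5, 4, 56]
[1, 5, 5, 4]
True False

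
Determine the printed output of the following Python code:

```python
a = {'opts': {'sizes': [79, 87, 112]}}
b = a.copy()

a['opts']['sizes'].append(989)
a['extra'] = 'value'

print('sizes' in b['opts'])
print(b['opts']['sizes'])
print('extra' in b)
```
True
[79, 87, 112, 989]
False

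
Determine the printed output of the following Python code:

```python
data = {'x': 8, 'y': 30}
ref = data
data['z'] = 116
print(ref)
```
{'x': 8, 'y': 30, 'z': 116}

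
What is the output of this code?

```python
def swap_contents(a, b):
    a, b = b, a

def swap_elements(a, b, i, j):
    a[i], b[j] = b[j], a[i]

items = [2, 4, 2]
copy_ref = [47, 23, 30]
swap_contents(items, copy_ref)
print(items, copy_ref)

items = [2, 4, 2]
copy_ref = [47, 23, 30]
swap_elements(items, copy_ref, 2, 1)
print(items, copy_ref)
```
[2, 4, 2] [47, 23, 30]
[2, 4, 23] [47, 2, 30]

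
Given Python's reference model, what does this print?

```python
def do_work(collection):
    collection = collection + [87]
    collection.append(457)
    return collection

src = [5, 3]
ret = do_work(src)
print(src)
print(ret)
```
[5, 3]
[5, 3, 87, 457]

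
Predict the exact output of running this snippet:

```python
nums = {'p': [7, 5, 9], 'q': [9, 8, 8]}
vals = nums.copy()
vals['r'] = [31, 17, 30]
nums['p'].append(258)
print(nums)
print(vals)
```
{'p': [7, 5, 9, 258], 'q': [9, 8, 8]}
{'p': [7, 5, 9, 258], 'q': [9, 8, 8], 'r': [31, 17, 30]}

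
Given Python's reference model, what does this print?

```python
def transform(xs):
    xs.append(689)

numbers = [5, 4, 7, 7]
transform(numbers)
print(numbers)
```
[5, 4, 7, 7, 689]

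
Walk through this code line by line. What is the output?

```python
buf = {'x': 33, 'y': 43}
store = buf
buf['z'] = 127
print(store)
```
{'x': 33, 'y': 43, 'z': 127}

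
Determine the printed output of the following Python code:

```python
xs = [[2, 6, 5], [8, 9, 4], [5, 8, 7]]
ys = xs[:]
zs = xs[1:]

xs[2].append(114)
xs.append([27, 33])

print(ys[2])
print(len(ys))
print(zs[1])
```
[5, 8, 7, 114]
3
[5, 8, 7, 114]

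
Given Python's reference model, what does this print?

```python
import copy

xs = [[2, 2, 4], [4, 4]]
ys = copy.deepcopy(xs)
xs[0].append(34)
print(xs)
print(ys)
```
[[2, 2, 4, 34], [4, 4]]
[[2, 2, 4], [4, 4]]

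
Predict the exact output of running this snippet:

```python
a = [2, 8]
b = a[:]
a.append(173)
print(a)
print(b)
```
[2, 8, 173]
[2, 8]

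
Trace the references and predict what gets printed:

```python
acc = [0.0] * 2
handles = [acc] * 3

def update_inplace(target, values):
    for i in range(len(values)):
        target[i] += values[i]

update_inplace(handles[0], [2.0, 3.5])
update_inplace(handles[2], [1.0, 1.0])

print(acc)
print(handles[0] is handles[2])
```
[3.0, 4.5]
True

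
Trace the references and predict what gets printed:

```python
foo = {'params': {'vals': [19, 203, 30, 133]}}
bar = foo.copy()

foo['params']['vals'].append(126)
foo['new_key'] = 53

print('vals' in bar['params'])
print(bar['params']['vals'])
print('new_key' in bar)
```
True
[19, 203, 30, 133, 126]
False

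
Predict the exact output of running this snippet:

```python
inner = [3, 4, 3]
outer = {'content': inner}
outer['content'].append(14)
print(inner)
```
[3, 4, 3, 14]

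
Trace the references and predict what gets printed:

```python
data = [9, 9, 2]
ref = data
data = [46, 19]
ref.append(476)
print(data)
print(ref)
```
[46, 19]
[9, 9, 2, 476]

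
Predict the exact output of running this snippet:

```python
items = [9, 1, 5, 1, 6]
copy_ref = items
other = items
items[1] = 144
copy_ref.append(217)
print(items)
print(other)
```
[9, 144, 5, 1, 6, 217]
[9, 144, 5, 1, 6, 217]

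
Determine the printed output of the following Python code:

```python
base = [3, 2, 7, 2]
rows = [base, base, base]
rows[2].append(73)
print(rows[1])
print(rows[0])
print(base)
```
[3, 2, 7, 2, 73]
[3, 2, 7, 2, 73]
[3, 2, 7, 2, 73]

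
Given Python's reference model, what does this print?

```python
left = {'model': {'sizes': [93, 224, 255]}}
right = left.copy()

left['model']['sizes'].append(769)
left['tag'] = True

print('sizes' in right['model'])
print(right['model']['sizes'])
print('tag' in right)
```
True
[93, 224, 255, 769]
False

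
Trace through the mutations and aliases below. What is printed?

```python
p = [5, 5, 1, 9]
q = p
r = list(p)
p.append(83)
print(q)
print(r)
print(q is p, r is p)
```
[5, 5, 1, 9, 83]
[5, 5, 1, 9]
True False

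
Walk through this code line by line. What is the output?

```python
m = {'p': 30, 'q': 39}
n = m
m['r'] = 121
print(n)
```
{'p': 30, 'q': 39, 'r': 121}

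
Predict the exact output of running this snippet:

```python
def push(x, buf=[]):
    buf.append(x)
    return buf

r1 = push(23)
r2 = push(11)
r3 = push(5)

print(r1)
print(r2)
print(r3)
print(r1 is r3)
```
[23, 11, 5]
[23, 11, 5]
[23, 11, 5]
True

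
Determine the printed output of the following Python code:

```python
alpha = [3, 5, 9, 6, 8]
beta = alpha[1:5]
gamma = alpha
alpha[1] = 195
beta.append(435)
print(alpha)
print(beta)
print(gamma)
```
[3, 195, 9, 6, 8]
[5, 9, 6, 8, 435]
[3, 195, 9, 6, 8]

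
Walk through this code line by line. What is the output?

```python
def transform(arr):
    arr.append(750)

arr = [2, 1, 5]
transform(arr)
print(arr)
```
[2, 1, 5, 750]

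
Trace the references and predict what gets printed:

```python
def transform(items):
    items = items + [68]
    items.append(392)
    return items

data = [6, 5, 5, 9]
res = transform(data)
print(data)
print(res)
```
[6, 5, 5, 9]
[6, 5, 5, 9, 68, 392]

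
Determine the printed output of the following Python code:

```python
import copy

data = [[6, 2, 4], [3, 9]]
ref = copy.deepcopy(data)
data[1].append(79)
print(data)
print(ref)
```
[[6, 2, 4], [3, 9, 79]]
[[6, 2, 4], [3, 9]]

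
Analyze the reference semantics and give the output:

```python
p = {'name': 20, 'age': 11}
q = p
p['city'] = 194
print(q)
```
{'name': 20, 'age': 11, 'city': 194}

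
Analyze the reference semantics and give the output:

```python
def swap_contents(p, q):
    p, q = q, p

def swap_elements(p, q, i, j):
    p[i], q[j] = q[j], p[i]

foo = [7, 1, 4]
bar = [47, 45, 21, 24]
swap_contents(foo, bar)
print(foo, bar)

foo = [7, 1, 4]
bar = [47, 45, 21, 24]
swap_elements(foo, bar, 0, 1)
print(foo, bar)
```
[7, 1, 4] [47, 45, 21, 24]
[45, 1, 4] [47, 7, 21, 24]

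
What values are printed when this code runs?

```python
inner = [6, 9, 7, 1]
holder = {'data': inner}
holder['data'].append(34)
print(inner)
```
[6, 9, 7, 1, 34]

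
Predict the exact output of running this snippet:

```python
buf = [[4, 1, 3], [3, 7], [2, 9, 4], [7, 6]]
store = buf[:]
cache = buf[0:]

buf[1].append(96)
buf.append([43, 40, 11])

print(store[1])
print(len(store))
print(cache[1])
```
[3, 7, 96]
4
[3, 7, 96]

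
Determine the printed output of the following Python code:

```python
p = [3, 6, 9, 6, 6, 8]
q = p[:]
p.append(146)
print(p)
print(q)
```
[3, 6, 9, 6, 6, 8, 146]
[3, 6, 9, 6, 6, 8]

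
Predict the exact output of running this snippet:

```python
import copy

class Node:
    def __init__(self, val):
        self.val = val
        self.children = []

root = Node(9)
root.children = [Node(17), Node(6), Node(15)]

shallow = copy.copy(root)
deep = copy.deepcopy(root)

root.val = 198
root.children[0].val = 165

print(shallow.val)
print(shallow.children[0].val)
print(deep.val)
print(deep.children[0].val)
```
9
165
9
17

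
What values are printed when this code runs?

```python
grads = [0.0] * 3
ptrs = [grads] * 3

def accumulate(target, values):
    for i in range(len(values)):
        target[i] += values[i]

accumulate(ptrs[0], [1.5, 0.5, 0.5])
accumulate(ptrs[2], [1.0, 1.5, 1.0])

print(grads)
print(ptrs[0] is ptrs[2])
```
[2.5, 2.0, 1.5]
True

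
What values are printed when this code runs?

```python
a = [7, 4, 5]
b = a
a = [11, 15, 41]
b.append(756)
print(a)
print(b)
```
[11, 15, 41]
[7, 4, 5, 756]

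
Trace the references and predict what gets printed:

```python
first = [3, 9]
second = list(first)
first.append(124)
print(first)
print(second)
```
[3, 9, 124]
[3, 9]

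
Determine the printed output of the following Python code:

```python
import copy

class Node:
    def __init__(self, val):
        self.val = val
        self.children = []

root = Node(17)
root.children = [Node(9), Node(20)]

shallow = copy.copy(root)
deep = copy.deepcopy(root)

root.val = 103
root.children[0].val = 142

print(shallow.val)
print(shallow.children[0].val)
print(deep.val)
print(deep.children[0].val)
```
17
142
17
9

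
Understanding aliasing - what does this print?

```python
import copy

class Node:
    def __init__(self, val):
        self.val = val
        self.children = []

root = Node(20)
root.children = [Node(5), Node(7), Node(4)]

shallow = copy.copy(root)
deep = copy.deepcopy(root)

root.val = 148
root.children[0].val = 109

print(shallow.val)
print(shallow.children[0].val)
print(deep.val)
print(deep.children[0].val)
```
20
109
20
5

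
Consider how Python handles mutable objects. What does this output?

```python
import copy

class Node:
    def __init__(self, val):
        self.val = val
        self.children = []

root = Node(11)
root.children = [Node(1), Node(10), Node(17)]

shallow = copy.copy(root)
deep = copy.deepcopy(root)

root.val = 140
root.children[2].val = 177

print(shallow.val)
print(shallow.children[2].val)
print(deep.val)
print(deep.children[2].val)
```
11
177
11
17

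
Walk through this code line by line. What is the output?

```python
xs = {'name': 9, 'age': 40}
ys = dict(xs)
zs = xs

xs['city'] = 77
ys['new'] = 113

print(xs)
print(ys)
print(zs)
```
{'name': 9, 'age': 40, 'city': 77}
{'name': 9, 'age': 40, 'new': 113}
{'name': 9, 'age': 40, 'city': 77}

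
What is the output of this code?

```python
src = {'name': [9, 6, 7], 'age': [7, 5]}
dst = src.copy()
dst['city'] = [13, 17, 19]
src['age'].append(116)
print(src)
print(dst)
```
{'name': [9, 6, 7], 'age': [7, 5, 116]}
{'name': [9, 6, 7], 'age': [7, 5, 116], 'city': [13, 17, 19]}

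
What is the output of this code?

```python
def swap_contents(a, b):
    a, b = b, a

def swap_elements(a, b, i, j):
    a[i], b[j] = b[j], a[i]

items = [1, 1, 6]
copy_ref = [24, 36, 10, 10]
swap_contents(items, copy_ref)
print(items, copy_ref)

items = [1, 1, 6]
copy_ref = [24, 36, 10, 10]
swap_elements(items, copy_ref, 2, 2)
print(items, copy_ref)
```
[1, 1, 6] [24, 36, 10, 10]
[1, 1, 10] [24, 36, 6, 10]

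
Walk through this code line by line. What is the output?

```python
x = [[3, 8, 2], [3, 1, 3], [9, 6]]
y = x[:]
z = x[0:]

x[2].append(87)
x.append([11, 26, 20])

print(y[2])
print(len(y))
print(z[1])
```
[9, 6, 87]
3
[3, 1, 3]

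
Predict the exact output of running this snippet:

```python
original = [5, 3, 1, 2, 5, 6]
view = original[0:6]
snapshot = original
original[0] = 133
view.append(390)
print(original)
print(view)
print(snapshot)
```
[133, 3, 1, 2, 5, 6]
[5, 3, 1, 2, 5, 6, 390]
[133, 3, 1, 2, 5, 6]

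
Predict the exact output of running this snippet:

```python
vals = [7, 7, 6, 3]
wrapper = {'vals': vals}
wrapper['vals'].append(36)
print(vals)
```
[7, 7, 6, 3, 36]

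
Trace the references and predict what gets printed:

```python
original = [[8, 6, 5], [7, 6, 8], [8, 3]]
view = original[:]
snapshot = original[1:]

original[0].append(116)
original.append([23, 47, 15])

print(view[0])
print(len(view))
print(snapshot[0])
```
[8, 6, 5, 116]
3
[7, 6, 8]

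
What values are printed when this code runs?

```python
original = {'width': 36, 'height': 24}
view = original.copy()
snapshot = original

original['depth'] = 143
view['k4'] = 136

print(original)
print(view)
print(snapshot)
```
{'width': 36, 'height': 24, 'depth': 143}
{'width': 36, 'height': 24, 'k4': 136}
{'width': 36, 'height': 24, 'depth': 143}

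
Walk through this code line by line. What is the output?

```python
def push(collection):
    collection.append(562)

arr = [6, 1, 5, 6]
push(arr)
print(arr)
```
[6, 1, 5, 6, 562]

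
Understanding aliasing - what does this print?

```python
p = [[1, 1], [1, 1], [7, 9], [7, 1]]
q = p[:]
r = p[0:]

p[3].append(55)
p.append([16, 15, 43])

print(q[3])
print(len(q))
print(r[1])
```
[7, 1, 55]
4
[1, 1]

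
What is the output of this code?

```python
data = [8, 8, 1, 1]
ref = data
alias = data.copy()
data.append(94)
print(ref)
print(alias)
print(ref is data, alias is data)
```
[8, 8, 1, 1, 94]
[8, 8, 1, 1]
True False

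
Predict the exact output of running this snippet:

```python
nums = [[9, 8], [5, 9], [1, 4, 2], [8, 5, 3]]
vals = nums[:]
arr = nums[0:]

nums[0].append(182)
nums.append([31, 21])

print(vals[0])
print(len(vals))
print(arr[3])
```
[9, 8, 182]
4
[8, 5, 3]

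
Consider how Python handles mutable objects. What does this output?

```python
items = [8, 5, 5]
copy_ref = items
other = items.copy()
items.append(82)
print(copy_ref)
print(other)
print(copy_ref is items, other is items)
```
[8, 5, 5, 82]
[8, 5, 5]
True False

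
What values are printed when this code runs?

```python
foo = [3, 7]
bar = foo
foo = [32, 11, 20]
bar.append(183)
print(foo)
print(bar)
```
[32, 11, 20]
[3, 7, 183]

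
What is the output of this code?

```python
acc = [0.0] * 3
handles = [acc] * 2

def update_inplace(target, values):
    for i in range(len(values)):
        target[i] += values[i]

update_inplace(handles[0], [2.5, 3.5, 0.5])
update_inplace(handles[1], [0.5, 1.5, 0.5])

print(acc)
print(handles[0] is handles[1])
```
[3.0, 5.0, 1.0]
True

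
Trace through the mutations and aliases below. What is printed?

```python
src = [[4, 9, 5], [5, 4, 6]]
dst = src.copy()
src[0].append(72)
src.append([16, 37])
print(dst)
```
[[4, 9, 5, 72], [5, 4, 6]]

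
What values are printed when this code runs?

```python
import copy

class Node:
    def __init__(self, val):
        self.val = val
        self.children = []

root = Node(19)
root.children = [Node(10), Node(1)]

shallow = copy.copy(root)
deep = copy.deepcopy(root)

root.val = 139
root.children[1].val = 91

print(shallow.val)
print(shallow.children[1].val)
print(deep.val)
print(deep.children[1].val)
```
19
91
19
1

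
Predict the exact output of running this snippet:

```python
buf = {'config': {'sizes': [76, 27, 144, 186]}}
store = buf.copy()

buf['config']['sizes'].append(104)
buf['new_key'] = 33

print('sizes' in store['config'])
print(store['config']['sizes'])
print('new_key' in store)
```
True
[76, 27, 144, 186, 104]
False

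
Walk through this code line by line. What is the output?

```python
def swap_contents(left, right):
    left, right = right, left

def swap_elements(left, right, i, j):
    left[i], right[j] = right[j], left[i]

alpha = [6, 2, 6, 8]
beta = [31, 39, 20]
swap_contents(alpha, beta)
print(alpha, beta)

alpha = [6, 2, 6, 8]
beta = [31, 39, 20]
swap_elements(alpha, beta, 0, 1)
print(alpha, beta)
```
[6, 2, 6, 8] [31, 39, 20]
[39, 2, 6, 8] [31, 6, 20]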